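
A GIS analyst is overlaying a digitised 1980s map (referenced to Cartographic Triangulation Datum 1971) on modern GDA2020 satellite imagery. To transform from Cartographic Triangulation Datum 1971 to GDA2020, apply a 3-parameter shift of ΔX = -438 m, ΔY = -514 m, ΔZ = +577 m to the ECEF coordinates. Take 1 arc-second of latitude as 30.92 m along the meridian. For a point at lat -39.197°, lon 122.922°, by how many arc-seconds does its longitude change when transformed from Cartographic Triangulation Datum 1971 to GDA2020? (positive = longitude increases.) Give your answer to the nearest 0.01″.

Δλ = 27.00″

sin φ = -0.631989, cos φ = 0.774978, sin λ = 0.839411, cos λ = -0.543497.
East component: ΔE = −sin λ·ΔX + cos λ·ΔY = −(0.839411)(-438) + (-0.543497)(-514) = 647.02 m.
1° of latitude spans 3600 × 30.92 = 111312 m; at latitude φ, 1° of longitude spans that × cos φ = 86264.3 m, so Δλ = 647.02 / 86264.3 × 3600 = 27.002″.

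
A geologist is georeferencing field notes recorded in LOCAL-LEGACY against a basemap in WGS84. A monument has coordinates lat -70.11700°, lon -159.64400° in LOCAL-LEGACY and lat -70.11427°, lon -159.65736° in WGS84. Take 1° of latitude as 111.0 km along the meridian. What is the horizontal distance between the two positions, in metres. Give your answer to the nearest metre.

Δφ = -70.11427° − -70.11700° = +0.00273°; Δλ = -159.65736° − -159.64400° = -0.01336°.
ΔN = Δφ × 111000 = 303.0 m; ΔE = Δλ × 111000 × cos(-70.11700°) = -0.01336 × 111000 × 0.340101 = -504.4 m.
Distance = √(ΔE² + ΔN²) = √((-504.4)² + 303.0²) = 588.4 m.

588 m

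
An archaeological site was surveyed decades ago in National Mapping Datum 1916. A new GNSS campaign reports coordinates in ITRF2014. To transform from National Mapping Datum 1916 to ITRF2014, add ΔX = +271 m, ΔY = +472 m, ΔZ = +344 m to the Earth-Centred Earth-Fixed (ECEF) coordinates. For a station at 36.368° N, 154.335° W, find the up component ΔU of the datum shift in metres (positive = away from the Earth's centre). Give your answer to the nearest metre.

ΔU = -157 m

At φ = 36.368°, λ = -154.335°: sin φ = 0.592969, cos φ = 0.805225, sin λ = -0.433109, cos λ = -0.901342.
ΔU = cos φ cos λ·ΔX + cos φ sin λ·ΔY + sin φ·ΔZ = (0.805225)(-0.901342)(271) + (0.805225)(-0.433109)(472) + (0.592969)(344) = -157.32 m.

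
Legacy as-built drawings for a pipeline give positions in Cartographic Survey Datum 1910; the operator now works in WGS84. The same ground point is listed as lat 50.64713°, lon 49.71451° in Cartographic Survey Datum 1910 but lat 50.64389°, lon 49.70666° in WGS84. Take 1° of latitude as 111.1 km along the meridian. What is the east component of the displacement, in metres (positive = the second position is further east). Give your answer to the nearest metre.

ΔE = -553 m

Δφ = 50.64389° − 50.64713° = -0.00324°; Δλ = 49.70666° − 49.71451° = -0.00785°.
ΔN = Δφ × 111100 = -360.0 m; ΔE = Δλ × 111100 × cos(50.64713°) = -0.00785 × 111100 × 0.634095 = -553.0 m.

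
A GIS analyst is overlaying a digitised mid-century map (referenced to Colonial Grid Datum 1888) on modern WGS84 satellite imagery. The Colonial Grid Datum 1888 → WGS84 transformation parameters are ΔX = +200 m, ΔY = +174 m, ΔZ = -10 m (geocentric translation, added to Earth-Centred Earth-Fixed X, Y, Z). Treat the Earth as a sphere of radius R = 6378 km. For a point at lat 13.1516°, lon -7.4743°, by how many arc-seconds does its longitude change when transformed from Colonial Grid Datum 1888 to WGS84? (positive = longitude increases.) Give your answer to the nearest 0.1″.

sin φ = 0.227528, cos φ = 0.973771, sin λ = -0.130081, cos λ = 0.991503.
East component: ΔE = −sin λ·ΔX + cos λ·ΔY = −(-0.130081)(200) + (0.991503)(174) = 198.54 m.
1° of latitude spans πR/180 = 111317 m; at latitude φ, 1° of longitude spans that × cos φ = 108397.4 m, so Δλ = 198.54 / 108397.4 × 3600 = 6.594″.

Δλ = 6.6″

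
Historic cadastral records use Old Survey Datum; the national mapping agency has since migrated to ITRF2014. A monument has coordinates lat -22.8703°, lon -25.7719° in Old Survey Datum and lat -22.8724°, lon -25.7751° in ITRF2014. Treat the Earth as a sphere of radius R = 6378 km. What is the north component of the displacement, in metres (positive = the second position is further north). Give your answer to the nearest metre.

ΔN = -234 m

Δφ = -22.8724° − -22.8703° = -0.0021°; Δλ = -25.7751° − -25.7719° = -0.0032°.
1° along a meridian = πR/180 = 111317 m.
ΔN = Δφ × 111317 = -233.8 m; ΔE = Δλ × 111317 × cos(-22.8703°) = -0.0032 × 111317 × 0.921387 = -328.2 m.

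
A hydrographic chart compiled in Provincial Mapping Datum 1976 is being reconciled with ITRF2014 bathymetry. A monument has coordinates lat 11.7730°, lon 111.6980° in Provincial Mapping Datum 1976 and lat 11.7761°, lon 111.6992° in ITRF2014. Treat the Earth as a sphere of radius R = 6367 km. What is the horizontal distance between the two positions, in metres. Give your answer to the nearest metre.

368 m

Δφ = 11.7761° − 11.7730° = +0.0031°; Δλ = 111.6992° − 111.6980° = +0.0012°.
1° along a meridian = πR/180 = 111125 m.
ΔN = Δφ × 111125 = 344.5 m; ΔE = Δλ × 111125 × cos(11.7730°) = +0.0012 × 111125 × 0.978964 = 130.5 m.
Distance = √(ΔE² + ΔN²) = √(130.5² + 344.5²) = 368.4 m.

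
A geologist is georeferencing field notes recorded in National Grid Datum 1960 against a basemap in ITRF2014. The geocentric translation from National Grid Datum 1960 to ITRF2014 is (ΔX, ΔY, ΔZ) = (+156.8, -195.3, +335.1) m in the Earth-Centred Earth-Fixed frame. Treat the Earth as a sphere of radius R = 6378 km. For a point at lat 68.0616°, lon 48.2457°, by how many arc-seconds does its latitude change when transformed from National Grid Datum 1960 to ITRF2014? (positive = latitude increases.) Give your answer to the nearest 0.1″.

Δφ = 5.3″

sin φ = 0.927586, cos φ = 0.373610, sin λ = 0.746007, cos λ = 0.665938.
North component: ΔN = −sin φ cos λ·ΔX − sin φ sin λ·ΔY + cos φ·ΔZ = −(0.927586)(0.665938)(156.8) − (0.927586)(0.746007)(-195.3) + (0.373610)(335.1) = 163.48 m.
1° of latitude spans πR/180 = 111317 m, so Δφ = 163.48 / 111317 × 3600 = 5.287″.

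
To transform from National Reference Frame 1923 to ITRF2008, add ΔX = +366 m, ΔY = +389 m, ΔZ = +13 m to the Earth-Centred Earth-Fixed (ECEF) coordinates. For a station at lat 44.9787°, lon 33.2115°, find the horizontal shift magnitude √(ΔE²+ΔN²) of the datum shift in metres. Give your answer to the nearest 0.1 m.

379.1 m

At φ = 44.9787°, λ = 33.2115°: sin φ = 0.706844, cos φ = 0.707370, sin λ = 0.547731, cos λ = 0.836654.
ΔE = −sin λ·ΔX + cos λ·ΔY = −(0.547731)·(366) + (0.836654)·(389) = 124.99 m.
ΔN = −sin φ cos λ·ΔX − sin φ sin λ·ΔY + cos φ·ΔZ = −(0.706844)(0.836654)(366) − (0.706844)(0.547731)(389) + (0.707370)(13) = -357.86 m.
Horizontal magnitude = √(ΔE² + ΔN²) = √(124.99² + (-357.86)²) = 379.06 m.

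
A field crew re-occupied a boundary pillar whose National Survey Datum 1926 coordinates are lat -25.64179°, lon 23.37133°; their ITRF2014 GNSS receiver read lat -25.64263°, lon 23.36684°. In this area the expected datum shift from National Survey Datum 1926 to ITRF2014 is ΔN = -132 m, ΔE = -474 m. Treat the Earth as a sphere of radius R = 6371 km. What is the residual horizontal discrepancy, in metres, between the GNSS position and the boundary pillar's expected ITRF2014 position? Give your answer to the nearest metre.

45 m

Observed coordinate differences: Δφ = -0.00084°, Δλ = -0.00449°.
Converting to metres (1° lat = 111195 m, cos φ = 0.901517): observed ΔN = -93.4 m, observed ΔE = -450.1 m.
Subtracting the expected shift leaves a residual of -93.4 − (-132) = 38.6 m north and -450.1 − (-474) = 23.9 m east.
Residual distance = √(38.6² + 23.9²) = 45.4 m.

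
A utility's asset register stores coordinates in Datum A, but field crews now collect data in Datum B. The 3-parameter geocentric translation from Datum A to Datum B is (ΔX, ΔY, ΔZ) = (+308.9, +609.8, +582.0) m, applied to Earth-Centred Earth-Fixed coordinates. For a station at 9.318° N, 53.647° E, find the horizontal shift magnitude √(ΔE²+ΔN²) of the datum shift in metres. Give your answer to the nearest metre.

479 m

The local east axis at (φ, λ) is (−sin λ, cos λ, 0), so ΔE = −sin(53.647°)·308.9 + cos(53.647°)·609.8 = 112.68 m.
The local north axis is (−sin φ cos λ, −sin φ sin λ, cos φ), giving ΔN = -29.647 − 79.519 + 574.320 = 465.15 m.
Horizontal magnitude = √(ΔE² + ΔN²) = √(112.68² + 465.15²) = 478.61 m.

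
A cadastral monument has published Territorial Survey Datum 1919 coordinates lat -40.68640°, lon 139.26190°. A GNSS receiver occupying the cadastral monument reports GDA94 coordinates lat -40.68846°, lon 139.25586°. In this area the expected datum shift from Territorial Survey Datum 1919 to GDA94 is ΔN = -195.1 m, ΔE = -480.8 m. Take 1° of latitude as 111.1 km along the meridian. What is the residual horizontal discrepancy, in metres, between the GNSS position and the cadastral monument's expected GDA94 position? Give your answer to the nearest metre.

Observed coordinate differences: Δφ = -0.00206°, Δλ = -0.00604°.
Converting to metres (1° lat = 111100 m, cos φ = 0.758289): observed ΔN = -228.9 m, observed ΔE = -508.8 m.
Subtracting the expected shift leaves a residual of -228.9 − (-195.1) = -33.8 m north and -508.8 − (-480.8) = -28.0 m east.
Residual distance = √((-33.8)² + (-28.0)²) = 43.9 m.

44 m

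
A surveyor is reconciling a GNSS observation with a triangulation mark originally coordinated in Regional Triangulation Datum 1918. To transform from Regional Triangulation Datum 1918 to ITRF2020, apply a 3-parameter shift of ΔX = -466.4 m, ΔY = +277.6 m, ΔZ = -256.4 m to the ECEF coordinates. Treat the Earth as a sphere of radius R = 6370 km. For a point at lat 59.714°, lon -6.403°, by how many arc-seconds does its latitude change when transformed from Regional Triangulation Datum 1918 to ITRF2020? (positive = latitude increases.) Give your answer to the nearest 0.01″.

sin φ = 0.863519, cos φ = 0.504317, sin λ = -0.111521, cos λ = 0.993762.
North component: ΔN = −sin φ cos λ·ΔX − sin φ sin λ·ΔY + cos φ·ΔZ = −(0.863519)(0.993762)(-466.4) − (0.863519)(-0.111521)(277.6) + (0.504317)(-256.4) = 297.66 m.
1° of latitude spans πR/180 = 111177 m, so Δφ = 297.66 / 111177 × 3600 = 9.638″.

Δφ = 9.64″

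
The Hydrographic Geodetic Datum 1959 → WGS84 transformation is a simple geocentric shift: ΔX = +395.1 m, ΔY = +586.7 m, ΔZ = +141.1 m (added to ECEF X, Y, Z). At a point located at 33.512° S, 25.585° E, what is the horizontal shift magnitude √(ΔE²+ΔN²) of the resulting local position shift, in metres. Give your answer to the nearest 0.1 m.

The local east axis at (φ, λ) is (−sin λ, cos λ, 0), so ΔE = −sin(25.585°)·395.1 + cos(25.585°)·586.7 = 358.55 m.
The local north axis is (−sin φ cos λ, −sin φ sin λ, cos φ), giving ΔN = 196.750 + 139.886 + 117.645 = 454.28 m.
Horizontal magnitude = √(ΔE² + ΔN²) = √(358.55² + 454.28²) = 578.73 m.

578.7 m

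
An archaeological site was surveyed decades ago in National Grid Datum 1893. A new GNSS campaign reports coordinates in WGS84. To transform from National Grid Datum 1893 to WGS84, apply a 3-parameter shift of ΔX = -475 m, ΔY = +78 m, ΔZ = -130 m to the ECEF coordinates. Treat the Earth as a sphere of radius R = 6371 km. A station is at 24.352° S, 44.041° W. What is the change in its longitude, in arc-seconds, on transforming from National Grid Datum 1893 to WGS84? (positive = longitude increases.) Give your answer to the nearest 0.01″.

Δλ = -9.74″

sin φ = -0.412341, cos φ = 0.911029, sin λ = -0.695173, cos λ = 0.718843.
East component: ΔE = −sin λ·ΔX + cos λ·ΔY = −(-0.695173)(-475) + (0.718843)(78) = -274.14 m.
1° of latitude spans πR/180 = 111195 m; at latitude φ, 1° of longitude spans that × cos φ = 101301.8 m, so Δλ = -274.14 / 101301.8 × 3600 = -9.742″.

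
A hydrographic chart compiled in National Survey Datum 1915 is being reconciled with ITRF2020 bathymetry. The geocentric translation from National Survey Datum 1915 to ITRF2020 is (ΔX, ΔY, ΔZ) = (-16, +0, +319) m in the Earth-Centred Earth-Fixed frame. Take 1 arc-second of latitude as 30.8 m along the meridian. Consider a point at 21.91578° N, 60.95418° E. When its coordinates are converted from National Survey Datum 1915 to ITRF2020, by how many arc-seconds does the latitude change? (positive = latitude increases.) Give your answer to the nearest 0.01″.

sin φ = 0.373243, cos φ = 0.927733, sin λ = 0.874232, cos λ = 0.485509.
North component: ΔN = −sin φ cos λ·ΔX − sin φ sin λ·ΔY + cos φ·ΔZ = −(0.373243)(0.485509)(-16) − (0.373243)(0.874232)(0) + (0.927733)(319) = 298.85 m.
1° of latitude spans 3600 × 30.80 = 110880 m, so Δφ = 298.85 / 110880 × 3600 = 9.703″.

Δφ = 9.70″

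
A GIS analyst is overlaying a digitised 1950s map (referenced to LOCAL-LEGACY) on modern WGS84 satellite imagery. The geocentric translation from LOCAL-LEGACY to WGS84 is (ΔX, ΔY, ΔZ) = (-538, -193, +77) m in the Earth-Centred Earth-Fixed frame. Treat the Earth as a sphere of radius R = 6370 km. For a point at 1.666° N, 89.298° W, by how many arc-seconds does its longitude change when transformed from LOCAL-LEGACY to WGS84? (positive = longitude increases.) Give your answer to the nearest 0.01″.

Δλ = -17.50″

sin φ = 0.029073, cos φ = 0.999577, sin λ = -0.999925, cos λ = 0.012252.
East component: ΔE = −sin λ·ΔX + cos λ·ΔY = −(-0.999925)(-538) + (0.012252)(-193) = -540.32 m.
1° of latitude spans πR/180 = 111177 m; at latitude φ, 1° of longitude spans that × cos φ = 111130.5 m, so Δλ = -540.32 / 111130.5 × 3600 = -17.503″.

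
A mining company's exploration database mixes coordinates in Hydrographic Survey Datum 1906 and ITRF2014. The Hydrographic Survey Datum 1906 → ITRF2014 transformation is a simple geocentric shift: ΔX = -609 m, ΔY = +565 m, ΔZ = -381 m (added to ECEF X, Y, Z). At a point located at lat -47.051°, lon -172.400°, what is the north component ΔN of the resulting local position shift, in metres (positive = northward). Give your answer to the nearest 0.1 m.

At φ = -47.051°, λ = -172.400°: sin φ = -0.731960, cos φ = 0.681347, sin λ = -0.132256, cos λ = -0.991216.
ΔN = −sin φ cos λ·ΔX − sin φ sin λ·ΔY + cos φ·ΔZ = −(-0.731960)(-0.991216)(-609) − (-0.731960)(-0.132256)(565) + (0.681347)(-381) = 127.56 m.

ΔN = 127.6 m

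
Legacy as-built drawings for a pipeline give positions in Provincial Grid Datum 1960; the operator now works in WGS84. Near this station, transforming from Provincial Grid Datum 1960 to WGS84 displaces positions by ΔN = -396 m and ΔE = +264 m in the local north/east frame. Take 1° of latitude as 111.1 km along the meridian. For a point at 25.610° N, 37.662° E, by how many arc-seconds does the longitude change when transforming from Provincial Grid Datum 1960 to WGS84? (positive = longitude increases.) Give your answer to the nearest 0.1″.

At latitude 25.610°, cos φ = 0.901757.
1° of longitude at this latitude = 111.1 × cos φ = 100.19 km, so Δλ = 264.0 / 100185.2 = 0.0026351° = 9.486″.

Δλ = 9.5″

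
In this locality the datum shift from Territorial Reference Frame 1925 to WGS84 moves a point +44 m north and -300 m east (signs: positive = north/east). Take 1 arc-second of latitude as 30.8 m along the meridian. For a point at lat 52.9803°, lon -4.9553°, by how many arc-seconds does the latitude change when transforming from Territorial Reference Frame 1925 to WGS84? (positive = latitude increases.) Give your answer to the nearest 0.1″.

Δφ = 1.4″

1″ of latitude = 30.80 m, so Δφ = 44.0 / 30.80 = 1.429″.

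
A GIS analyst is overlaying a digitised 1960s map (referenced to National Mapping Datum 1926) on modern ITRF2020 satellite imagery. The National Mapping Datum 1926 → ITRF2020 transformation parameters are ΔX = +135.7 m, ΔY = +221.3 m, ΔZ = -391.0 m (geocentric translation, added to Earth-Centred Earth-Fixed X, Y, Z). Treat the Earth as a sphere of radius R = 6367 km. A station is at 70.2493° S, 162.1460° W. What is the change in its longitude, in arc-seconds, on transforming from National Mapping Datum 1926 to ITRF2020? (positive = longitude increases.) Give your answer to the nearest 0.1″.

Δλ = -16.2″

sin φ = -0.941172, cos φ = 0.337928, sin λ = -0.306593, cos λ = -0.951841.
East component: ΔE = −sin λ·ΔX + cos λ·ΔY = −(-0.306593)(135.7) + (-0.951841)(221.3) = -169.04 m.
1° of latitude spans πR/180 = 111125 m; at latitude φ, 1° of longitude spans that × cos φ = 37552.3 m, so Δλ = -169.04 / 37552.3 × 3600 = -16.205″.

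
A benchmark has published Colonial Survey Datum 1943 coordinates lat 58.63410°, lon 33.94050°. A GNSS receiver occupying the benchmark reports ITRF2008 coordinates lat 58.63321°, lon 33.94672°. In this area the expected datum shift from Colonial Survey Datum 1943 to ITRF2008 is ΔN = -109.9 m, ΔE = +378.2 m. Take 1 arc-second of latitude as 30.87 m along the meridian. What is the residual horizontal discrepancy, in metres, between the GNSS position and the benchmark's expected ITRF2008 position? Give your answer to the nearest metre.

21 m

Observed coordinate differences: Δφ = -0.00089°, Δλ = +0.00622°.
Converting to metres (1° lat = 111132 m, cos φ = 0.520502): observed ΔN = -98.9 m, observed ΔE = 359.8 m.
Subtracting the expected shift leaves a residual of -98.9 − (-109.9) = 11.0 m north and 359.8 − (378.2) = -18.4 m east.
Residual distance = √(11.0² + (-18.4)²) = 21.4 m.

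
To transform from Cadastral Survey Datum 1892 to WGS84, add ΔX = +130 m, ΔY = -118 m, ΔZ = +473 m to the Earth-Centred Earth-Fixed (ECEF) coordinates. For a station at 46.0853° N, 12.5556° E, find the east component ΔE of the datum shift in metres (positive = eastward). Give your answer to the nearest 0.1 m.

The local east axis at (φ, λ) is (−sin λ, cos λ, 0), so ΔE = −sin(12.5556°)·130 + cos(12.5556°)·(-118) = -143.44 m.

ΔE = -143.4 m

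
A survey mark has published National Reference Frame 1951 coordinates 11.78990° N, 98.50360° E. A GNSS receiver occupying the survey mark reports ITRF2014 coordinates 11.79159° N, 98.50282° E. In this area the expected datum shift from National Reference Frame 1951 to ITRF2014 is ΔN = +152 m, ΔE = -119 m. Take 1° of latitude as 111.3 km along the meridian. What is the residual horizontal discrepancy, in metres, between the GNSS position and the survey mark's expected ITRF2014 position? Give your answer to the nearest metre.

50 m

Observed coordinate differences: Δφ = +0.00169°, Δλ = -0.00078°.
Converting to metres (1° lat = 111300 m, cos φ = 0.978903): observed ΔN = 188.1 m, observed ΔE = -85.0 m.
Subtracting the expected shift leaves a residual of 188.1 − (152) = 36.1 m north and -85.0 − (-119) = 34.0 m east.
Residual distance = √(36.1² + 34.0²) = 49.6 m.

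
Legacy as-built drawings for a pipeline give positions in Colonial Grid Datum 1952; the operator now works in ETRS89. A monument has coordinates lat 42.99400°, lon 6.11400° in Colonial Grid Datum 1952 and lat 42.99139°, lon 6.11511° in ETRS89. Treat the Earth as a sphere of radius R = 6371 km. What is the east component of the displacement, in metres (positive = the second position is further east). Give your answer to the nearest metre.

Δφ = 42.99139° − 42.99400° = -0.00261°; Δλ = 6.11511° − 6.11400° = +0.00111°.
1° along a meridian = πR/180 = 111195 m.
ΔN = Δφ × 111195 = -290.2 m; ΔE = Δλ × 111195 × cos(42.99400°) = +0.00111 × 111195 × 0.731425 = 90.3 m.

ΔE = 90 m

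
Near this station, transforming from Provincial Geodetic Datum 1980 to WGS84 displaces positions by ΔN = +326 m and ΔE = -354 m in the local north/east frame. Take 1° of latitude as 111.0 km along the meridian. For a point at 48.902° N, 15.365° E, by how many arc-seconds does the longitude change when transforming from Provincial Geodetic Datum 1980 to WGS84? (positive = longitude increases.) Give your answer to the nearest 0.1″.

At latitude 48.902°, cos φ = 0.657349.
1° of longitude at this latitude = 111.0 × cos φ = 72.97 km, so Δλ = -354.0 / 72965.7 = -0.0048516° = -17.466″.

Δλ = -17.5″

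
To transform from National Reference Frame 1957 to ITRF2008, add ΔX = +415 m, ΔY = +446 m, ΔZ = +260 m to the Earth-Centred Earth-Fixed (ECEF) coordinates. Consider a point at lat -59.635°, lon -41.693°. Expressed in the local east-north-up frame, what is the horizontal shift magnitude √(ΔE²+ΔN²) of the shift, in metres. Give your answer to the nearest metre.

At φ = -59.635°, λ = -41.693°: sin φ = -0.862823, cos φ = 0.505507, sin λ = -0.665139, cos λ = 0.746719.
ΔE = −sin λ·ΔX + cos λ·ΔY = −(-0.665139)·(415) + (0.746719)·(446) = 609.07 m.
ΔN = −sin φ cos λ·ΔX − sin φ sin λ·ΔY + cos φ·ΔZ = −(-0.862823)(0.746719)(415) − (-0.862823)(-0.665139)(446) + (0.505507)(260) = 142.85 m.
Horizontal magnitude = √(ΔE² + ΔN²) = √(609.07² + 142.85²) = 625.60 m.

626 m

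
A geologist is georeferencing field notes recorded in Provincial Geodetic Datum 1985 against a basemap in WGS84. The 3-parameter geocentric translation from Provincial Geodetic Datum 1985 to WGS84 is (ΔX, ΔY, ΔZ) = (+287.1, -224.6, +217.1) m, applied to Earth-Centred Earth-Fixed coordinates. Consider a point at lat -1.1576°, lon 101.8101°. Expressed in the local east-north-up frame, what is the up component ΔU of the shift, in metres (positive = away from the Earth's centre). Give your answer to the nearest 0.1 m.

ΔU = -282.9 m

At φ = -1.1576°, λ = 101.8101°: sin φ = -0.020203, cos φ = 0.999796, sin λ = 0.978831, cos λ = -0.204669.
ΔU = cos φ cos λ·ΔX + cos φ sin λ·ΔY + sin φ·ΔZ = (0.999796)(-0.204669)(287.1) + (0.999796)(0.978831)(-224.6) + (-0.020203)(217.1) = -282.93 m.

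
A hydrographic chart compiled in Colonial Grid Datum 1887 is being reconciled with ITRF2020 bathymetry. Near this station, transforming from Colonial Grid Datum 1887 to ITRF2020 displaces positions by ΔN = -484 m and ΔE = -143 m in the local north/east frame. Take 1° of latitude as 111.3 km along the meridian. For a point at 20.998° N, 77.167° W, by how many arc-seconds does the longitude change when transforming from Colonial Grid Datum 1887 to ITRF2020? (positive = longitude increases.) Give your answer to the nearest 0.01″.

Δλ = -4.95″

At latitude 20.998°, cos φ = 0.933593.
1° of longitude at this latitude = 111.3 × cos φ = 103.91 km, so Δλ = -143.0 / 103908.9 = -0.0013762° = -4.954″.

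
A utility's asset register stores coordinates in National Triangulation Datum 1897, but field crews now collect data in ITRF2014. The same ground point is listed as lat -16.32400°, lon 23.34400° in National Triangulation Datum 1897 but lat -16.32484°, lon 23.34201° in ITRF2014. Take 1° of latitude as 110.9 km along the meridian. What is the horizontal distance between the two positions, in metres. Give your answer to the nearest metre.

231 m

Δφ = -16.32484° − -16.32400° = -0.00084°; Δλ = 23.34201° − 23.34400° = -0.00199°.
ΔN = Δφ × 110900 = -93.2 m; ΔE = Δλ × 110900 × cos(-16.32400°) = -0.00199 × 110900 × 0.959688 = -211.8 m.
Distance = √(ΔE² + ΔN²) = √((-211.8)² + (-93.2)²) = 231.4 m.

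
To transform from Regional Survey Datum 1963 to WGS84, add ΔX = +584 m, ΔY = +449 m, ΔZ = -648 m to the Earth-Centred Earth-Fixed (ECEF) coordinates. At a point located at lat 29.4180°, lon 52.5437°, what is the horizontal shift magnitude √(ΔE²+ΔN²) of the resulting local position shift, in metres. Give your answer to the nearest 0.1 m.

933.6 m

At φ = 29.4180°, λ = 52.5437°: sin φ = 0.491177, cos φ = 0.871060, sin λ = 0.793817, cos λ = 0.608156.
ΔE = −sin λ·ΔX + cos λ·ΔY = −(0.793817)·(584) + (0.608156)·(449) = -190.53 m.
ΔN = −sin φ cos λ·ΔX − sin φ sin λ·ΔY + cos φ·ΔZ = −(0.491177)(0.608156)(584) − (0.491177)(0.793817)(449) + (0.871060)(-648) = -913.96 m.
Horizontal magnitude = √(ΔE² + ΔN²) = √((-190.53)² + (-913.96)²) = 933.61 m.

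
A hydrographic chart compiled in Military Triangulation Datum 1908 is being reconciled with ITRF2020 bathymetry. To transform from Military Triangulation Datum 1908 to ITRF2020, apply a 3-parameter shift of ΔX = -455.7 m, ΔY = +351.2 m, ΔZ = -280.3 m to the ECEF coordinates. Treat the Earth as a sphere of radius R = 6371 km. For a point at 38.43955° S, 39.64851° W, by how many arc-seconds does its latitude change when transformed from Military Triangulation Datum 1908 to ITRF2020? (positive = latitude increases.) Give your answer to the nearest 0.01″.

Δφ = -18.68″

sin φ = -0.621689, cos φ = 0.783265, sin λ = -0.638076, cos λ = 0.769973.
North component: ΔN = −sin φ cos λ·ΔX − sin φ sin λ·ΔY + cos φ·ΔZ = −(-0.621689)(0.769973)(-455.7) − (-0.621689)(-0.638076)(351.2) + (0.783265)(-280.3) = -577.00 m.
1° of latitude spans πR/180 = 111195 m, so Δφ = -577.00 / 111195 × 3600 = -18.681″.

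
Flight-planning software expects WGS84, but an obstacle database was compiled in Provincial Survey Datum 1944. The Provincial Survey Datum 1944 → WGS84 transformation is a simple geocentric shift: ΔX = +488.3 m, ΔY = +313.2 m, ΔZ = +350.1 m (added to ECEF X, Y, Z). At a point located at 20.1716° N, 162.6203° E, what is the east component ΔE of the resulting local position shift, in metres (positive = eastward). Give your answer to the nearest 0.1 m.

At φ = 20.1716°, λ = 162.6203°: sin φ = 0.344833, cos φ = 0.938664, sin λ = 0.298703, cos λ = -0.954346.
ΔE = −sin λ·ΔX + cos λ·ΔY = −(0.298703)·(488.3) + (-0.954346)·(313.2) = -444.76 m.

ΔE = -444.8 m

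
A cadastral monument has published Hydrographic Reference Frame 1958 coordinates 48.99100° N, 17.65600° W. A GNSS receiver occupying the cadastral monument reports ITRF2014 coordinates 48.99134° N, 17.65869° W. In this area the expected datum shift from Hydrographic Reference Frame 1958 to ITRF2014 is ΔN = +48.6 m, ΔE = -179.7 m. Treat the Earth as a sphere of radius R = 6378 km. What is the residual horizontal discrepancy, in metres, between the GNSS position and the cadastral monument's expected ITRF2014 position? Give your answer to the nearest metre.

Observed coordinate differences: Δφ = +0.00034°, Δλ = -0.00269°.
Converting to metres (1° lat = 111317 m, cos φ = 0.656178): observed ΔN = 37.8 m, observed ΔE = -196.5 m.
Subtracting the expected shift leaves a residual of 37.8 − (48.6) = -10.8 m north and -196.5 − (-179.7) = -16.8 m east.
Residual distance = √((-10.8)² + (-16.8)²) = 19.9 m.

20 m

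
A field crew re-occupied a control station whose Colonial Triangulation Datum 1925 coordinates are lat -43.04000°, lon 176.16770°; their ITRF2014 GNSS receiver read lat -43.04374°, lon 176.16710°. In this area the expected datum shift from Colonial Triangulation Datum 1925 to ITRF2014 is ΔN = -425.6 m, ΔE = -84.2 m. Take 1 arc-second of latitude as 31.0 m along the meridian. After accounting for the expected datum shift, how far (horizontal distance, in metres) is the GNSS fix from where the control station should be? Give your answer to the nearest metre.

36 m

Observed coordinate differences: Δφ = -0.00374°, Δλ = -0.00060°.
Converting to metres (1° lat = 111600 m, cos φ = 0.730877): observed ΔN = -417.4 m, observed ΔE = -48.9 m.
Subtracting the expected shift leaves a residual of -417.4 − (-425.6) = 8.2 m north and -48.9 − (-84.2) = 35.3 m east.
Residual distance = √(8.2² + 35.3²) = 36.2 m.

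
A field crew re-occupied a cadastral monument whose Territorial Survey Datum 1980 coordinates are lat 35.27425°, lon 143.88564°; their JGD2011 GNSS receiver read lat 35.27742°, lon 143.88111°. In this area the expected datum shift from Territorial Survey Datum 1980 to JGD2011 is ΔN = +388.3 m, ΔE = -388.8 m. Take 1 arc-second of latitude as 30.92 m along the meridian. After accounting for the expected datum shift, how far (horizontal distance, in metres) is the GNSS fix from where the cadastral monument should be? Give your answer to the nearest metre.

Observed coordinate differences: Δφ = +0.00317°, Δλ = -0.00453°.
Converting to metres (1° lat = 111312 m, cos φ = 0.816397): observed ΔN = 352.9 m, observed ΔE = -411.7 m.
Subtracting the expected shift leaves a residual of 352.9 − (388.3) = -35.4 m north and -411.7 − (-388.8) = -22.9 m east.
Residual distance = √((-35.4)² + (-22.9)²) = 42.2 m.

42 m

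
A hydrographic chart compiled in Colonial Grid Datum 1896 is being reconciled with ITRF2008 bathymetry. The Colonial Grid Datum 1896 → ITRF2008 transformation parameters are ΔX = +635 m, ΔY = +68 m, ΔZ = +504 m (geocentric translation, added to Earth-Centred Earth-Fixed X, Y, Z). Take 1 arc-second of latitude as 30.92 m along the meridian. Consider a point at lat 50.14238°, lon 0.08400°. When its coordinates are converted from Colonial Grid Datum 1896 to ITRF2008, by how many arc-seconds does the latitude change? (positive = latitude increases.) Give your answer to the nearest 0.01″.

Δφ = -5.32″

sin φ = 0.767639, cos φ = 0.640882, sin λ = 0.001466, cos λ = 0.999999.
North component: ΔN = −sin φ cos λ·ΔX − sin φ sin λ·ΔY + cos φ·ΔZ = −(0.767639)(0.999999)(635) − (0.767639)(0.001466)(68) + (0.640882)(504) = -164.52 m.
1° of latitude spans 3600 × 30.92 = 111312 m, so Δφ = -164.52 / 111312 × 3600 = -5.321″.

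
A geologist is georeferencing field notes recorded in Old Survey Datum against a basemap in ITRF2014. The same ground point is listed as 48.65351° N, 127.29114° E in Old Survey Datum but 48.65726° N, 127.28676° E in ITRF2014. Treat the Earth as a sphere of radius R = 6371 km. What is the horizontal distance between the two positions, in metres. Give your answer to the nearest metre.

Δφ = 48.65726° − 48.65351° = +0.00375°; Δλ = 127.28676° − 127.29114° = -0.00438°.
1° along a meridian = πR/180 = 111195 m.
ΔN = Δφ × 111195 = 417.0 m; ΔE = Δλ × 111195 × cos(48.65351°) = -0.00438 × 111195 × 0.660611 = -321.7 m.
Distance = √(ΔE² + ΔN²) = √((-321.7)² + 417.0²) = 526.7 m.

527 m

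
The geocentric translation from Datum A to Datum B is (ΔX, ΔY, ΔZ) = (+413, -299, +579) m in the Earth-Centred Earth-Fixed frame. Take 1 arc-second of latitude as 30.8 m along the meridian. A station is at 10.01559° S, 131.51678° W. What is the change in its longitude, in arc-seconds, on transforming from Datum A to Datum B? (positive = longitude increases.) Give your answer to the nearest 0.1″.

sin φ = -0.173916, cos φ = 0.984760, sin λ = -0.748762, cos λ = -0.662839.
East component: ΔE = −sin λ·ΔX + cos λ·ΔY = −(-0.748762)(413) + (-0.662839)(-299) = 507.43 m.
1° of latitude spans 3600 × 30.80 = 110880 m; at latitude φ, 1° of longitude spans that × cos φ = 109190.2 m, so Δλ = 507.43 / 109190.2 × 3600 = 16.730″.

Δλ = 16.7″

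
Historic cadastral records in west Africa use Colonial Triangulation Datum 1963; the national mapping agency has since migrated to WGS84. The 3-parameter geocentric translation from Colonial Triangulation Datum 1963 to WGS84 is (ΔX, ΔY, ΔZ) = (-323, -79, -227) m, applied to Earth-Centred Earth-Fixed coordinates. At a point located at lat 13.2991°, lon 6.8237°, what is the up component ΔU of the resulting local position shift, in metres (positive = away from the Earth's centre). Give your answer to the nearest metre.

At φ = 13.2991°, λ = 6.8237°: sin φ = 0.230034, cos φ = 0.973182, sin λ = 0.118815, cos λ = 0.992916.
ΔU = cos φ cos λ·ΔX + cos φ sin λ·ΔY + sin φ·ΔZ = (0.973182)(0.992916)(-323) + (0.973182)(0.118815)(-79) + (0.230034)(-227) = -373.46 m.

ΔU = -373 m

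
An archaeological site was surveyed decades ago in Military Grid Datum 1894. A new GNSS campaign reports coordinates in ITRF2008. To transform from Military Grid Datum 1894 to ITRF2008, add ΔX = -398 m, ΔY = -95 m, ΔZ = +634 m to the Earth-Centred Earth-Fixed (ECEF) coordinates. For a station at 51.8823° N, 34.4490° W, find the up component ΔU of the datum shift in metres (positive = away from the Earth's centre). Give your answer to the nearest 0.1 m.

The local up (radial) axis is (cos φ cos λ, cos φ sin λ, sin φ), giving ΔU = -202.593 + 33.172 + 498.796 = 329.38 m.

ΔU = 329.4 m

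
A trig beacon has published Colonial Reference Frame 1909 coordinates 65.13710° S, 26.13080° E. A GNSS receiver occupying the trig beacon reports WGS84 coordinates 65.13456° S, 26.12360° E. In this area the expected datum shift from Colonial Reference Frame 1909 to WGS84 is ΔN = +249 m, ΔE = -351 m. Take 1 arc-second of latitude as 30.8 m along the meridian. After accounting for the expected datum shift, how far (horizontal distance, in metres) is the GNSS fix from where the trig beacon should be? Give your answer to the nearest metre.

Observed coordinate differences: Δφ = +0.00254°, Δλ = -0.00720°.
Converting to metres (1° lat = 110880 m, cos φ = 0.420448): observed ΔN = 281.6 m, observed ΔE = -335.7 m.
Subtracting the expected shift leaves a residual of 281.6 − (249) = 32.6 m north and -335.7 − (-351) = 15.3 m east.
Residual distance = √(32.6² + 15.3²) = 36.1 m.

36 m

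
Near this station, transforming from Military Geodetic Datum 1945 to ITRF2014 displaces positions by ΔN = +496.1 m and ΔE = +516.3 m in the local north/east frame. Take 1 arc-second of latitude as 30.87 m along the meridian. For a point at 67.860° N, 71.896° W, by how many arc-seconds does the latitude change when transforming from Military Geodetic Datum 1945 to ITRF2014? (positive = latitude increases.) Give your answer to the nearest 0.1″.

1″ of latitude = 30.87 m, so Δφ = 496.1 / 30.87 = 16.071″.

Δφ = 16.1″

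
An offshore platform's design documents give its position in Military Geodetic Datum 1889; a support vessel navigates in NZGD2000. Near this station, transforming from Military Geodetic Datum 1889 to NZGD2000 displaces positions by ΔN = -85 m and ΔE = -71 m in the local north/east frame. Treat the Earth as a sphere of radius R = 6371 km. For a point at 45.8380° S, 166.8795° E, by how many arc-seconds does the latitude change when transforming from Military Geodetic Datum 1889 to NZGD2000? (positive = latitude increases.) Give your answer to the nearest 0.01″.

Δφ = -2.75″

On a sphere of radius R, 1 rad of latitude = R, so Δφ = ΔN / R = -85.0 / 6371000 = -1.3342e-05 rad = -2.752″.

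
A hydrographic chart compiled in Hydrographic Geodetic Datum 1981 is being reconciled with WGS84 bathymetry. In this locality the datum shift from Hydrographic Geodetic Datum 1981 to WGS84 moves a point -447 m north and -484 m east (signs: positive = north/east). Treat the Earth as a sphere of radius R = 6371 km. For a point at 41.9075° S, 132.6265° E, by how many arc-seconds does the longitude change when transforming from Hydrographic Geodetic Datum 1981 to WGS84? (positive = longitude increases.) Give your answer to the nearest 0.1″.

Δλ = -21.1″

At latitude -41.9075°, cos φ = 0.744224.
One radian of longitude at latitude φ spans R cos φ, so Δλ = ΔE / (R cos φ) = -484.0 / (6371000 × 0.744224) = -1.0208e-04 rad = -21.055″.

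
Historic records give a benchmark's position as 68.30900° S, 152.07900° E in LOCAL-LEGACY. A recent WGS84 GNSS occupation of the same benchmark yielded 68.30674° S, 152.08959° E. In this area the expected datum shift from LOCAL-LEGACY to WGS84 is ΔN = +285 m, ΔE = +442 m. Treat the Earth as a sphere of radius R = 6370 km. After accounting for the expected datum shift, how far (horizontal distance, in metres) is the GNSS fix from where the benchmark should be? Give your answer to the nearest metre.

34 m

Observed coordinate differences: Δφ = +0.00226°, Δλ = +0.01059°.
Converting to metres (1° lat = 111177 m, cos φ = 0.369601): observed ΔN = 251.3 m, observed ΔE = 435.2 m.
Subtracting the expected shift leaves a residual of 251.3 − (285) = -33.7 m north and 435.2 − (442) = -6.8 m east.
Residual distance = √((-33.7)² + (-6.8)²) = 34.4 m.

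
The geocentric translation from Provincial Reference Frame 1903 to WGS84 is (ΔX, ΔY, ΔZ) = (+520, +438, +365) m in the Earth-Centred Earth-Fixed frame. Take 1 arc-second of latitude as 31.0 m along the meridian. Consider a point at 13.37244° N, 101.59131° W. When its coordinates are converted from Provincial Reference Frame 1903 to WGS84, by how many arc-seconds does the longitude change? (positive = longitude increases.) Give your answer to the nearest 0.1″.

Δλ = 14.0″

sin φ = 0.231280, cos φ = 0.972887, sin λ = -0.979606, cos λ = -0.200929.
East component: ΔE = −sin λ·ΔX + cos λ·ΔY = −(-0.979606)(520) + (-0.200929)(438) = 421.39 m.
1° of latitude spans 3600 × 31.00 = 111600 m; at latitude φ, 1° of longitude spans that × cos φ = 108574.2 m, so Δλ = 421.39 / 108574.2 × 3600 = 13.972″.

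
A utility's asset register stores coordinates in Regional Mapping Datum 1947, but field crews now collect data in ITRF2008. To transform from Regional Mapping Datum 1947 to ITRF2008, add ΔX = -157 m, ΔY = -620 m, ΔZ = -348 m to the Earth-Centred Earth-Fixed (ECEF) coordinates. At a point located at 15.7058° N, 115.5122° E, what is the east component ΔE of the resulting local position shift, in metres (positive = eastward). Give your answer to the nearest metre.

The local east axis at (φ, λ) is (−sin λ, cos λ, 0), so ΔE = −sin(115.5122°)·(-157) + cos(115.5122°)·(-620) = 408.73 m.

ΔE = 409 m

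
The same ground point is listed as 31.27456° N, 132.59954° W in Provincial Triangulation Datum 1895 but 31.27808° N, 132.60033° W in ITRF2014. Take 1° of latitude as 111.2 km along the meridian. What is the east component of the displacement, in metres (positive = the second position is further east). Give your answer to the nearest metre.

Δφ = 31.27808° − 31.27456° = +0.00352°; Δλ = -132.60033° − -132.59954° = -0.00079°.
ΔN = Δφ × 111200 = 391.4 m; ΔE = Δλ × 111200 × cos(31.27456°) = -0.00079 × 111200 × 0.854689 = -75.1 m.

ΔE = -75 m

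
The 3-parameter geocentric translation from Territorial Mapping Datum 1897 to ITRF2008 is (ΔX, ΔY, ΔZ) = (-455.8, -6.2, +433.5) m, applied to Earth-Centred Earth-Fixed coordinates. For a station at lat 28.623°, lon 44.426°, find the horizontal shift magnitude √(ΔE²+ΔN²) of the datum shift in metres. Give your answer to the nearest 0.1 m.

The local east axis at (φ, λ) is (−sin λ, cos λ, 0), so ΔE = −sin(44.426°)·(-455.8) + cos(44.426°)·(-6.2) = 314.63 m.
The local north axis is (−sin φ cos λ, −sin φ sin λ, cos φ), giving ΔN = 155.935 + 2.079 + 380.522 = 538.54 m.
Horizontal magnitude = √(ΔE² + ΔN²) = √(314.63² + 538.54²) = 623.71 m.

623.7 m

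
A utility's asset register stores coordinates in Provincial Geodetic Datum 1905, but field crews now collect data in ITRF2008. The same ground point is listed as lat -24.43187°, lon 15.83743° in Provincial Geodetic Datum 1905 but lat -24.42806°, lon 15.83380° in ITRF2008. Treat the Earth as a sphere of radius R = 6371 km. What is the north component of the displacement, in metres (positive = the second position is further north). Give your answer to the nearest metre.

ΔN = 424 m

Δφ = -24.42806° − -24.43187° = +0.00381°; Δλ = 15.83380° − 15.83743° = -0.00363°.
1° along a meridian = πR/180 = 111195 m.
ΔN = Δφ × 111195 = 423.7 m; ΔE = Δλ × 111195 × cos(-24.43187°) = -0.00363 × 111195 × 0.910454 = -367.5 m.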